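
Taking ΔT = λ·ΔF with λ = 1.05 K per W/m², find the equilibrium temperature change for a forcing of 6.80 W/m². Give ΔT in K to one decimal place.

ΔT = λ ΔF = 1.05 × 6.80 = 7.1400 K.

ΔT = 7.1 K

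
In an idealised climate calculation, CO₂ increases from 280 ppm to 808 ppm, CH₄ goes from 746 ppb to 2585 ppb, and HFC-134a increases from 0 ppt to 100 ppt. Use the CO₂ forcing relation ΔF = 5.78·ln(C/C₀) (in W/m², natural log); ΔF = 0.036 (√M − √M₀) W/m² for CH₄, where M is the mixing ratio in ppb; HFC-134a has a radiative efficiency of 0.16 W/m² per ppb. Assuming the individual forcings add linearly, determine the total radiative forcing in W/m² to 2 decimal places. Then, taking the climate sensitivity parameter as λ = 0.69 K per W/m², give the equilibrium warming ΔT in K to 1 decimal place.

ΔF = 6.99 W/m²; ΔT = 4.8 K

CO₂: 5.78 × ln(808/280) = 5.78 × ln(2.88571) = 5.78 × 1.05977 = 6.1255 W/m².
CH₄: 0.036 × (√2585 − √746) = 0.036 × (50.8429 − 27.3130) = 0.036 × 23.5299 = 0.8471 W/m².
HFC-134a: Δ = 100 − 0 = 100 ppt = 0.100 ppb; ΔF = 0.16 × 0.100 = 0.0160 W/m².
Total ΔF = 6.1255 + 0.8471 + 0.0160 = 6.9886 W/m².
ΔT = λ ΔF = 0.69 × 6.99 = 4.8231 K.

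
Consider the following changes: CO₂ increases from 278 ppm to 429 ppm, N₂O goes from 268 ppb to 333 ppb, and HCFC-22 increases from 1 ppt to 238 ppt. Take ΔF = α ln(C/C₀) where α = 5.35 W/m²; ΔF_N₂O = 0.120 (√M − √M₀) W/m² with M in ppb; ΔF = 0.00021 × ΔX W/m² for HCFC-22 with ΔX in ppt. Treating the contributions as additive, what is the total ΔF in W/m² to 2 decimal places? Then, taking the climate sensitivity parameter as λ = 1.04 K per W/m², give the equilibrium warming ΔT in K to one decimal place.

CO₂: 5.35 × ln(429/278) = 5.35 × ln(1.54317) = 5.35 × 0.43384 = 2.3210 W/m².
N₂O: 0.120 × (√333 − √268) = 0.120 × (18.2483 − 16.3707) = 0.120 × 1.8776 = 0.2253 W/m².
HCFC-22: ΔF = 0.00021 × (238 − 1) = 0.00021 × 237 = 0.0498 W/m².
Total ΔF = 2.3210 + 0.2253 + 0.0498 = 2.5961 W/m².
ΔT = λ ΔF = 1.04 × 2.60 = 2.7040 K.

ΔF = 2.60 W/m²; ΔT = 2.7 K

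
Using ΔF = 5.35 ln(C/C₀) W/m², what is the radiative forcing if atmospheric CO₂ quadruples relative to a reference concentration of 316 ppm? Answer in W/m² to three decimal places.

Because the forcing depends only on the ratio C/C₀, the initial concentration does not enter.
ΔF = 5.35 × ln(4) = 5.35 × 1.38629 = 7.4167 W/m².

ΔF = 7.417 W/m²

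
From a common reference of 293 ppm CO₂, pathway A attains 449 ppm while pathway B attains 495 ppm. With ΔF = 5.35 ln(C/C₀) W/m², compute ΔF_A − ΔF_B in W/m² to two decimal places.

ΔF_A = 5.35 ln(449/293) = 5.35 × 0.42685 = 2.2836 W/m².
ΔF_B = 5.35 ln(495/293) = 5.35 × 0.52439 = 2.8055 W/m².
Difference: 2.2836 − 2.8055 = -0.5219 W/m².

ΔF_A − ΔF_B = -0.52 W/m²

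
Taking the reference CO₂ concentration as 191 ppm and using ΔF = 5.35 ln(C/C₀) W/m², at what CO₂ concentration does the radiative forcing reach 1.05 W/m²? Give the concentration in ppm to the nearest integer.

Set 5.35 ln(C/191) = 1.05, so ln(C/191) = 1.05/5.35 = 0.19626.
Then C/191 = e^0.19626 = 1.21684, giving C = 191 × 1.21684 = 232.42 ppm.

C ≈ 232 ppm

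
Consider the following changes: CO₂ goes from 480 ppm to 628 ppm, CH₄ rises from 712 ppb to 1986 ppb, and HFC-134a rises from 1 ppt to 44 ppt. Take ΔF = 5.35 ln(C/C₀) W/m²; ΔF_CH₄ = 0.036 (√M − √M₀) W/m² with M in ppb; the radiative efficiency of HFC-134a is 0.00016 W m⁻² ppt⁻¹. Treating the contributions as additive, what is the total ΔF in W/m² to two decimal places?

ΔF = 2.09 W/m²

CO₂: 5.35 × ln(628/480) = 5.35 × ln(1.30833) = 5.35 × 0.26875 = 1.4378 W/m².
CH₄: 0.036 × (√1986 − √712) = 0.036 × (44.5646 − 26.6833) = 0.036 × 17.8813 = 0.6437 W/m².
HFC-134a: ΔF = 0.00016 × (44 − 1) = 0.00016 × 43 = 0.0069 W/m².
Total ΔF = 1.4378 + 0.6437 + 0.0069 = 2.0884 W/m².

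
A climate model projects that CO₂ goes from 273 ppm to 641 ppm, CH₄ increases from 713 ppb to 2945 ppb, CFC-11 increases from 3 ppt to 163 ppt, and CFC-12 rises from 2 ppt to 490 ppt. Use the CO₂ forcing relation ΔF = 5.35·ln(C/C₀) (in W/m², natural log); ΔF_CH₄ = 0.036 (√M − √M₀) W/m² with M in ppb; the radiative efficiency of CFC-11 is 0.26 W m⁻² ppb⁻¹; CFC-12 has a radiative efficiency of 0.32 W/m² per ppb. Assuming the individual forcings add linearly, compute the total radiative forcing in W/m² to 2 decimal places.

CO₂: 5.35 × ln(641/273) = 5.35 × ln(2.34799) = 5.35 × 0.85356 = 4.5665 W/m².
CH₄: 0.036 × (√2945 − √713) = 0.036 × (54.2679 − 26.7021) = 0.036 × 27.5658 = 0.9924 W/m².
CFC-11: Δ = 163 − 3 = 160 ppt = 0.160 ppb; ΔF = 0.26 × 0.160 = 0.0416 W/m².
CFC-12: Δ = 490 − 2 = 488 ppt = 0.488 ppb; ΔF = 0.32 × 0.488 = 0.1562 W/m².
Total ΔF = 4.5665 + 0.9924 + 0.0416 + 0.1562 = 5.7567 W/m².

ΔF = 5.76 W/m²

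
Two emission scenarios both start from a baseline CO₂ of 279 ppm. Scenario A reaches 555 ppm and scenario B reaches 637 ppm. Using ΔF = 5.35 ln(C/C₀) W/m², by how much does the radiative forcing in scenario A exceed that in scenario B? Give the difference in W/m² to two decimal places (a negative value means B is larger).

ΔF_A − ΔF_B = -0.74 W/m²

ΔF_A = 5.35 ln(555/279) = 5.35 × 0.68776 = 3.6795 W/m².
ΔF_B = 5.35 ln(637/279) = 5.35 × 0.82556 = 4.4167 W/m².
Difference: 3.6795 − 4.4167 = -0.7372 W/m².
(Equivalently, ΔF_A − ΔF_B = 5.35 ln(555/637) = 5.35 × -0.13780 = -0.7372 W/m².)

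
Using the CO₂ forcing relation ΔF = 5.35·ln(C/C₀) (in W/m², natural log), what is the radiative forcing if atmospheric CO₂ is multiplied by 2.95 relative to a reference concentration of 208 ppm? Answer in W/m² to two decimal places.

ΔF = 5.35 × ln(2.95) = 5.35 × 1.08181 = 5.7877 W/m².

ΔF = 5.79 W/m²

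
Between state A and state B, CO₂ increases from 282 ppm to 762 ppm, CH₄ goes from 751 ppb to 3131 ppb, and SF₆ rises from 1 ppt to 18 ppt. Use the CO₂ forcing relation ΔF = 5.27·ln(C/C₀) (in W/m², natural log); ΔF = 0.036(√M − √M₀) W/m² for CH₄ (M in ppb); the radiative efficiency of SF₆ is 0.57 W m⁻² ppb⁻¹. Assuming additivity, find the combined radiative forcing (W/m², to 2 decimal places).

CO₂: 5.27 × ln(762/282) = 5.27 × ln(2.70213) = 5.27 × 0.99404 = 5.2386 W/m².
CH₄: 0.036 × (√3131 − √751) = 0.036 × (55.9553 − 27.4044) = 0.036 × 28.5509 = 1.0278 W/m².
SF₆: Δ = 18 − 1 = 17 ppt = 0.017 ppb; ΔF = 0.57 × 0.017 = 0.0097 W/m².
Total ΔF = 5.2386 + 1.0278 + 0.0097 = 6.2761 W/m².

ΔF = 6.28 W/m²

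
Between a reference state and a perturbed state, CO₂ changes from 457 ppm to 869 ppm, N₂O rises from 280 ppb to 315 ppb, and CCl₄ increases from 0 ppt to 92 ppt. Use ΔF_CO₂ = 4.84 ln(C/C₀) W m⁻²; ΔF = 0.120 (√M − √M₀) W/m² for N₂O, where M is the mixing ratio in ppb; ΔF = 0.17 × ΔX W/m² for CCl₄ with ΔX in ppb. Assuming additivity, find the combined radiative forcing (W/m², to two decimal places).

ΔF = 3.25 W/m²

CO₂: 4.84 × ln(869/457) = 4.84 × ln(1.90153) = 4.84 × 0.64266 = 3.1105 W/m².
N₂O: 0.120 × (√315 − √280) = 0.120 × (17.7482 − 16.7332) = 0.120 × 1.0150 = 0.1218 W/m².
CCl₄: Δ = 92 − 0 = 92 ppt = 0.092 ppb; ΔF = 0.17 × 0.092 = 0.0156 W/m².
Total ΔF = 3.1105 + 0.1218 + 0.0156 = 3.2479 W/m².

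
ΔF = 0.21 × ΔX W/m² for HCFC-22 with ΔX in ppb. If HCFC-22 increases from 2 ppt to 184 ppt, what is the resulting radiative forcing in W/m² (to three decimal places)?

HCFC-22: Δ = 184 − 2 = 182 ppt = 0.182 ppb; ΔF = 0.21 × 0.182 = 0.0382 W/m².

ΔF = 0.038 W/m²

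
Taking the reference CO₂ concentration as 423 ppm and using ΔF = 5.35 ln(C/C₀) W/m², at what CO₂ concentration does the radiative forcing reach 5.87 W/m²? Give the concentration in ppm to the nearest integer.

Set 5.35 ln(C/423) = 5.87, so ln(C/423) = 5.87/5.35 = 1.09720.
Then C/423 = e^1.09720 = 2.99577, giving C = 423 × 2.99577 = 1267.21 ppm.

C ≈ 1267 ppm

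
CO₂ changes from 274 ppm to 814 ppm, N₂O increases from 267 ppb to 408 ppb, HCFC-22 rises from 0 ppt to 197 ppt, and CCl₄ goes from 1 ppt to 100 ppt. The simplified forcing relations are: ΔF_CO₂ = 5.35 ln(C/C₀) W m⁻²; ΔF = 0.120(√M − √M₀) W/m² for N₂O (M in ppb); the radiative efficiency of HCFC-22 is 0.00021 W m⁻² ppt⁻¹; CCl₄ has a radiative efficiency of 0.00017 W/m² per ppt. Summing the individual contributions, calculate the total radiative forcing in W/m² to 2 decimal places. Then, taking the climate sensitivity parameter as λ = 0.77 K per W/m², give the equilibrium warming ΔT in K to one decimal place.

CO₂: 5.35 × ln(814/274) = 5.35 × ln(2.97080) = 5.35 × 1.08883 = 5.8252 W/m².
N₂O: 0.120 × (√408 − √267) = 0.120 × (20.1990 − 16.3401) = 0.120 × 3.8589 = 0.4631 W/m².
HCFC-22: ΔF = 0.00021 × (197 − 0) = 0.00021 × 197 = 0.0414 W/m².
CCl₄: ΔF = 0.00017 × (100 − 1) = 0.00017 × 99 = 0.0168 W/m².
Total ΔF = 5.8252 + 0.4631 + 0.0414 + 0.0168 = 6.3465 W/m².
ΔT = λ ΔF = 0.77 × 6.35 = 4.8895 K.

ΔF = 6.35 W/m²; ΔT = 4.9 K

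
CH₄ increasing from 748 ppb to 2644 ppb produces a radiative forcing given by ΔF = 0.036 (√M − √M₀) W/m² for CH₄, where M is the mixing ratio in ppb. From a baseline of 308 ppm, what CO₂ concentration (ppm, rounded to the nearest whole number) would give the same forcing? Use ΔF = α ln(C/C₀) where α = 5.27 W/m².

C ≈ 363 ppm

CH₄ forcing: 0.036 × (√2644 − √748) = 0.036 × (51.4198 − 27.3496) = 0.036 × 24.0702 = 0.86653 W/m².
Set 5.27 ln(C/308) = 0.86653: ln(C/308) = 0.86653/5.27 = 0.16443, so C = 308 × e^0.16443 = 308 × 1.17872 = 363.05 ppm.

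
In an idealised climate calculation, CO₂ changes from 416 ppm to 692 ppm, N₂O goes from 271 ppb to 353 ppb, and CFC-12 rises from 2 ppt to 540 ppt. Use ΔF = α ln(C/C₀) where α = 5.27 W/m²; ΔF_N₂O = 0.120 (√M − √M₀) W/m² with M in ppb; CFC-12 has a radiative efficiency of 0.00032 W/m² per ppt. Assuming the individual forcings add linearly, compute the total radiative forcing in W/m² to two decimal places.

CO₂: 5.27 × ln(692/416) = 5.27 × ln(1.66346) = 5.27 × 0.50890 = 2.6819 W/m².
N₂O: 0.120 × (√353 − √271) = 0.120 × (18.7883 − 16.4621) = 0.120 × 2.3262 = 0.2791 W/m².
CFC-12: ΔF = 0.00032 × (540 − 2) = 0.00032 × 538 = 0.1722 W/m².
Total ΔF = 2.6819 + 0.2791 + 0.1722 = 3.1332 W/m².

ΔF = 3.13 W/m²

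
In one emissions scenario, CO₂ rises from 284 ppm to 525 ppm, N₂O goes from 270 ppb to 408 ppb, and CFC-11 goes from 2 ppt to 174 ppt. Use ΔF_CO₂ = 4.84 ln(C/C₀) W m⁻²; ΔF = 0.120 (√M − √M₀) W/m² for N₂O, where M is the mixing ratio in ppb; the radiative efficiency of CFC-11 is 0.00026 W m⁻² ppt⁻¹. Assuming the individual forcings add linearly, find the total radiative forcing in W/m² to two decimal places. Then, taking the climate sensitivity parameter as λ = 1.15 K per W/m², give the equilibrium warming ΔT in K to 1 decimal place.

ΔF = 3.47 W/m²; ΔT = 4.0 K

CO₂: 4.84 × ln(525/284) = 4.84 × ln(1.84859) = 4.84 × 0.61442 = 2.9738 W/m².
N₂O: 0.120 × (√408 − √270) = 0.120 × (20.1990 − 16.4317) = 0.120 × 3.7673 = 0.4521 W/m².
CFC-11: ΔF = 0.00026 × (174 − 2) = 0.00026 × 172 = 0.0447 W/m².
Total ΔF = 2.9738 + 0.4521 + 0.0447 = 3.4706 W/m².
ΔT = λ ΔF = 1.15 × 3.47 = 3.9905 K.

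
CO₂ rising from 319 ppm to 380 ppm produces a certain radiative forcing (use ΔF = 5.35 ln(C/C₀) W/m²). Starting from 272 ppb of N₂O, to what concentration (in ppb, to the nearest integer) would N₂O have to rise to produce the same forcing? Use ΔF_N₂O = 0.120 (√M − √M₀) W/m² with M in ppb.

M ≈ 590 ppb

CO₂ forcing: 5.35 × ln(380/319) = 5.35 × 0.174980 = 0.93614 W/m².
Set 0.120(√M − √272) = 0.93614: √M = 0.93614/0.120 + √272 = 7.8012 + 16.4924 = 24.2936.
M = (24.2936)² = 590.18 ppb.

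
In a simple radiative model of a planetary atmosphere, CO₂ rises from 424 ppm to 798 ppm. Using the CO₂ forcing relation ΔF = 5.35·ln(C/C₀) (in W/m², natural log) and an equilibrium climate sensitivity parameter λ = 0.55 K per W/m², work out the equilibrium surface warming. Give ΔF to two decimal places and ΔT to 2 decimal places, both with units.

ΔF = 3.38 W/m²; ΔT = 1.86 K

CO₂: 5.35 × ln(798/424) = 5.35 × ln(1.88208) = 5.35 × 0.63238 = 3.3832 W/m².
ΔT = λ ΔF = 0.55 × 3.38 = 1.8590 K.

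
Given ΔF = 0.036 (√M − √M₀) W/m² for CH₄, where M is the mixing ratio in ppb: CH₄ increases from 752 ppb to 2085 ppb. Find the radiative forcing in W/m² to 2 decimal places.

CH₄: 0.036 × (√2085 − √752) = 0.036 × (45.6618 − 27.4226) = 0.036 × 18.2392 = 0.6566 W/m².

ΔF = 0.66 W/m²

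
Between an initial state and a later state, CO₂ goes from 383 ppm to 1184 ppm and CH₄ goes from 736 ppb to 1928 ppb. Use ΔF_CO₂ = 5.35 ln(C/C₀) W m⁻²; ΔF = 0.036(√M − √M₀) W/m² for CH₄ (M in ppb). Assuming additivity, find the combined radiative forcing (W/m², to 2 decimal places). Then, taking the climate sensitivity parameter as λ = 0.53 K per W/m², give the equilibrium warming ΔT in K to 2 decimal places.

ΔF = 6.64 W/m²; ΔT = 3.52 K

CO₂: 5.35 × ln(1184/383) = 5.35 × ln(3.09138) = 5.35 × 1.12862 = 6.0381 W/m².
CH₄: 0.036 × (√1928 − √736) = 0.036 × (43.9090 − 27.1293) = 0.036 × 16.7797 = 0.6041 W/m².
Total ΔF = 6.0381 + 0.6041 = 6.6422 W/m².
ΔT = λ ΔF = 0.53 × 6.64 = 3.5192 K.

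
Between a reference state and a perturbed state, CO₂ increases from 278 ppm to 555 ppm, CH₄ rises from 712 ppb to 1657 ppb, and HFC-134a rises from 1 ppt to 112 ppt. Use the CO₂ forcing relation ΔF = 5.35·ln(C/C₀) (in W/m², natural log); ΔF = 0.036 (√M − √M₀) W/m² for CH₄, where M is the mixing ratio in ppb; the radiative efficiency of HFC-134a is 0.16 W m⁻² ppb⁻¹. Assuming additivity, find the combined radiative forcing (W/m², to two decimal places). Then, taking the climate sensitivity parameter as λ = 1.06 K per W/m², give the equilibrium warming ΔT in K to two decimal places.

ΔF = 4.22 W/m²; ΔT = 4.47 K

CO₂: 5.35 × ln(555/278) = 5.35 × ln(1.99640) = 5.35 × 0.69135 = 3.6987 W/m².
CH₄: 0.036 × (√1657 − √712) = 0.036 × (40.7063 − 26.6833) = 0.036 × 14.0230 = 0.5048 W/m².
HFC-134a: Δ = 112 − 1 = 111 ppt = 0.111 ppb; ΔF = 0.16 × 0.111 = 0.0178 W/m².
Total ΔF = 3.6987 + 0.5048 + 0.0178 = 4.2213 W/m².
ΔT = λ ΔF = 1.06 × 4.22 = 4.4732 K.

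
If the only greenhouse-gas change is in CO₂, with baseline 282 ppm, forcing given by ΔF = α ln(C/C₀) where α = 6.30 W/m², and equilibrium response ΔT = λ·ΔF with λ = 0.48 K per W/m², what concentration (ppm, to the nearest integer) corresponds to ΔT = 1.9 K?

Required forcing: ΔF = ΔT/λ = 1.9/0.48 = 3.9583 W/m².
Then ln(C/282) = ΔF/6.30 = 3.9583/6.30 = 0.62830.
So C = 282 × e^0.62830 = 282 × 1.87442 = 528.59 ppm.

C ≈ 529 ppm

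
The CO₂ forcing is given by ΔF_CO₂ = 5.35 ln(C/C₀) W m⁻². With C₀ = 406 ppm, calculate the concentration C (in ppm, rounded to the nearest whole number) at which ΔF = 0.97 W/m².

Set 5.35 ln(C/406) = 0.97, so ln(C/406) = 0.97/5.35 = 0.18131.
Then C/406 = e^0.18131 = 1.19879, giving C = 406 × 1.19879 = 486.71 ppm.

C ≈ 487 ppm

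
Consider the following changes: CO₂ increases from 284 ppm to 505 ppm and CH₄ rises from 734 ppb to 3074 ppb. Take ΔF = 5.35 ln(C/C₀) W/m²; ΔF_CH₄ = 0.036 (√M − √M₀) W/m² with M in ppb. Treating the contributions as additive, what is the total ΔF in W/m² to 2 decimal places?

CO₂: 5.35 × ln(505/284) = 5.35 × ln(1.77817) = 5.35 × 0.57558 = 3.0794 W/m².
CH₄: 0.036 × (√3074 − √734) = 0.036 × (55.4437 − 27.0924) = 0.036 × 28.3513 = 1.0206 W/m².
Total ΔF = 3.0794 + 1.0206 = 4.1000 W/m².

ΔF = 4.10 W/m²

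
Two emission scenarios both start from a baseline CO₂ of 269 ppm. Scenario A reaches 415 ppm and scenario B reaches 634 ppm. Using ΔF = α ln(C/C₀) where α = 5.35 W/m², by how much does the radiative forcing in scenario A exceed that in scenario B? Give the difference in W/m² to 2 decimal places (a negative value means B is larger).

ΔF_A = 5.35 ln(415/269) = 5.35 × 0.43357 = 2.3196 W/m².
ΔF_B = 5.35 ln(634/269) = 5.35 × 0.85734 = 4.5868 W/m².
Difference: 2.3196 − 4.5868 = -2.2672 W/m².
(Equivalently, ΔF_A − ΔF_B = 5.35 ln(415/634) = 5.35 × -0.42377 = -2.2672 W/m².)

ΔF_A − ΔF_B = -2.27 W/m²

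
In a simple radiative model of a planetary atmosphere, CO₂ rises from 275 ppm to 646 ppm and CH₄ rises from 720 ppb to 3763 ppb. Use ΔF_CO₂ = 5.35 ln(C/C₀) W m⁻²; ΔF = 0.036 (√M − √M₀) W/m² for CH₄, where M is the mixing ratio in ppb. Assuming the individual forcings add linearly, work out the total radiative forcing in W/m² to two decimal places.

CO₂: 5.35 × ln(646/275) = 5.35 × ln(2.34909) = 5.35 × 0.85403 = 4.5691 W/m².
CH₄: 0.036 × (√3763 − √720) = 0.036 × (61.3433 − 26.8328) = 0.036 × 34.5105 = 1.2424 W/m².
Total ΔF = 4.5691 + 1.2424 = 5.8115 W/m².

ΔF = 5.81 W/m²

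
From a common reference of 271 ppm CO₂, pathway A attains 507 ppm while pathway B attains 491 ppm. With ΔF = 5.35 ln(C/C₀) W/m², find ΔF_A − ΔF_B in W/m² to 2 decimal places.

ΔF_A = 5.35 ln(507/271) = 5.35 × 0.62639 = 3.3512 W/m².
ΔF_B = 5.35 ln(491/271) = 5.35 × 0.59433 = 3.1797 W/m².
Difference: 3.3512 − 3.1797 = 0.1715 W/m².

ΔF_A − ΔF_B = 0.17 W/m²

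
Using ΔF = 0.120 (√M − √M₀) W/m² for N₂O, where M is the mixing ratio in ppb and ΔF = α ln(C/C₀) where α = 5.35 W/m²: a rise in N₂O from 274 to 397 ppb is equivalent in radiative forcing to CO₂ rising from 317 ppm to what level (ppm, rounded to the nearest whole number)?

C ≈ 342 ppm

N₂O forcing: 0.120 × (√397 − √274) = 0.120 × (19.9249 − 16.5529) = 0.120 × 3.3720 = 0.40464 W/m².
Set 5.35 ln(C/317) = 0.40464: ln(C/317) = 0.40464/5.35 = 0.07563, so C = 317 × e^0.07563 = 317 × 1.07856 = 341.90 ppm.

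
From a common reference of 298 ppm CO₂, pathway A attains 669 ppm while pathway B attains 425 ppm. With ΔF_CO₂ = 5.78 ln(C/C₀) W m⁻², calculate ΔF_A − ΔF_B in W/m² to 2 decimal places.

ΔF_A − ΔF_B = 2.62 W/m²

ΔF_A = 5.78 ln(669/298) = 5.78 × 0.80869 = 4.6742 W/m².
ΔF_B = 5.78 ln(425/298) = 5.78 × 0.35500 = 2.0519 W/m².
Difference: 4.6742 − 2.0519 = 2.6223 W/m².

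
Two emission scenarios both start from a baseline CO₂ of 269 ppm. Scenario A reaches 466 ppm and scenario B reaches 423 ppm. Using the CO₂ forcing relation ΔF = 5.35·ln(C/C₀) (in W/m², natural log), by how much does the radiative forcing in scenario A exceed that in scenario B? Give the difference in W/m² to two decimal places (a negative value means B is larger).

ΔF_A − ΔF_B = 0.52 W/m²

ΔF_A = 5.35 ln(466/269) = 5.35 × 0.54947 = 2.9397 W/m².
ΔF_B = 5.35 ln(423/269) = 5.35 × 0.45266 = 2.4217 W/m².
Difference: 2.9397 − 2.4217 = 0.5180 W/m².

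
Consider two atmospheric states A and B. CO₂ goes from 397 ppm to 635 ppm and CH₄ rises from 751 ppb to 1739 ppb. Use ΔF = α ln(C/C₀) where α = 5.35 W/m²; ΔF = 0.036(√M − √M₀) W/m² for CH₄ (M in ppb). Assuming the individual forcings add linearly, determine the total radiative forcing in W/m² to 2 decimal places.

CO₂: 5.35 × ln(635/397) = 5.35 × ln(1.59950) = 5.35 × 0.46969 = 2.5128 W/m².
CH₄: 0.036 × (√1739 − √751) = 0.036 × (41.7013 − 27.4044) = 0.036 × 14.2969 = 0.5147 W/m².
Total ΔF = 2.5128 + 0.5147 = 3.0275 W/m².

ΔF = 3.03 W/m²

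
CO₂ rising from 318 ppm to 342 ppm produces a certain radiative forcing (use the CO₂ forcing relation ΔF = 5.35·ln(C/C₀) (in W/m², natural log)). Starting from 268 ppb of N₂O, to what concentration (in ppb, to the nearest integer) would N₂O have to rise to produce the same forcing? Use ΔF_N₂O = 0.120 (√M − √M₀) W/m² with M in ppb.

CO₂ forcing: 5.35 × ln(342/318) = 5.35 × 0.072759 = 0.38926 W/m².
Set 0.120(√M − √268) = 0.38926: √M = 0.38926/0.120 + √268 = 3.2438 + 16.3707 = 19.6145.
M = (19.6145)² = 384.73 ppb.

M ≈ 385 ppb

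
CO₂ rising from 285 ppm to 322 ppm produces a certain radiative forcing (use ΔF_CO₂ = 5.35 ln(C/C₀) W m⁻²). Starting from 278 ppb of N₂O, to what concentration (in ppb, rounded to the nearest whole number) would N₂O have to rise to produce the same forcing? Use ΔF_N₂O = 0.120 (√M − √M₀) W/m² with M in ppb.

CO₂ forcing: 5.35 × ln(322/285) = 5.35 × 0.122062 = 0.65303 W/m².
Set 0.120(√M − √278) = 0.65303: √M = 0.65303/0.120 + √278 = 5.4419 + 16.6733 = 22.1152.
M = (22.1152)² = 489.08 ppb.

M ≈ 489 ppb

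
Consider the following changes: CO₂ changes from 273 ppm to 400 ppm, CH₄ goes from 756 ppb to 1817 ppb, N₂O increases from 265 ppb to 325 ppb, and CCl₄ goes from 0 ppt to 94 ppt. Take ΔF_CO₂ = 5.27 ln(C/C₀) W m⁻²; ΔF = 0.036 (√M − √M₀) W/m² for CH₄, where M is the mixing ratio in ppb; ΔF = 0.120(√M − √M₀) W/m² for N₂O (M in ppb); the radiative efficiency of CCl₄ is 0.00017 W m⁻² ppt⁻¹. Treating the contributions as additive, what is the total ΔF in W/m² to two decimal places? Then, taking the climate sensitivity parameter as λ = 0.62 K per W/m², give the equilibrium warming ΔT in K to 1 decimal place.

ΔF = 2.78 W/m²; ΔT = 1.7 K

CO₂: 5.27 × ln(400/273) = 5.27 × ln(1.46520) = 5.27 × 0.38199 = 2.0131 W/m².
CH₄: 0.036 × (√1817 − √756) = 0.036 × (42.6263 − 27.4955) = 0.036 × 15.1308 = 0.5447 W/m².
N₂O: 0.120 × (√325 − √265) = 0.120 × (18.0278 − 16.2788) = 0.120 × 1.7490 = 0.2099 W/m².
CCl₄: ΔF = 0.00017 × (94 − 0) = 0.00017 × 94 = 0.0160 W/m².
Total ΔF = 2.0131 + 0.5447 + 0.2099 + 0.0160 = 2.7837 W/m².
ΔT = λ ΔF = 0.62 × 2.78 = 1.7236 K.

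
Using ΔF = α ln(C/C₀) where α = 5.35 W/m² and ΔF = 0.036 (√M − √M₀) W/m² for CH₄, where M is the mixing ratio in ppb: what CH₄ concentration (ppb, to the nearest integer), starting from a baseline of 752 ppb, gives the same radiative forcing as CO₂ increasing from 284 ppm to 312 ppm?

M ≈ 1714 ppb

CO₂ forcing: 5.35 × ln(312/284) = 5.35 × 0.094029 = 0.50306 W/m².
Set 0.036(√M − √752) = 0.50306: √M = 0.50306/0.036 + √752 = 13.9739 + 27.4226 = 41.3965.
M = (41.3965)² = 1713.67 ppb.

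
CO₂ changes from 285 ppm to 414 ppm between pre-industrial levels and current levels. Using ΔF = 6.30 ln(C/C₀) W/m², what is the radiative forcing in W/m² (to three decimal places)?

CO₂: 6.30 × ln(414/285) = 6.30 × ln(1.45263) = 6.30 × 0.37338 = 2.3523 W/m².

ΔF = 2.352 W/m²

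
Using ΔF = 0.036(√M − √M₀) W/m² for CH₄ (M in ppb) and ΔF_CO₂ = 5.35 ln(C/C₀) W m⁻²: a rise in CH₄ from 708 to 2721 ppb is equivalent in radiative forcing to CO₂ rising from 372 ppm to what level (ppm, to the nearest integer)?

C ≈ 442 ppm

CH₄ forcing: 0.036 × (√2721 − √708) = 0.036 × (52.1632 − 26.6083) = 0.036 × 25.5549 = 0.91998 W/m².
Set 5.35 ln(C/372) = 0.91998: ln(C/372) = 0.91998/5.35 = 0.17196, so C = 372 × e^0.17196 = 372 × 1.18763 = 441.80 ppm.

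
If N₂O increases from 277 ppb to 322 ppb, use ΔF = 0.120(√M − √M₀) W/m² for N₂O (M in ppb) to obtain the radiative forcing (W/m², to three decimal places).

N₂O: 0.120 × (√322 − √277) = 0.120 × (17.9444 − 16.6433) = 0.120 × 1.3011 = 0.1561 W/m².

ΔF = 0.156 W/m²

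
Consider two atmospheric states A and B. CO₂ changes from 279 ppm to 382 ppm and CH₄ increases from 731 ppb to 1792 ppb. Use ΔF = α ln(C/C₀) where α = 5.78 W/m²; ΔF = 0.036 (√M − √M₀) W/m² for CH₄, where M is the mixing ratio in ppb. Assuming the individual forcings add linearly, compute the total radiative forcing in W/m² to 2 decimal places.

CO₂: 5.78 × ln(382/279) = 5.78 × ln(1.36918) = 5.78 × 0.31421 = 1.8161 W/m².
CH₄: 0.036 × (√1792 − √731) = 0.036 × (42.3320 − 27.0370) = 0.036 × 15.2950 = 0.5506 W/m².
Total ΔF = 1.8161 + 0.5506 = 2.3667 W/m².

ΔF = 2.37 W/m²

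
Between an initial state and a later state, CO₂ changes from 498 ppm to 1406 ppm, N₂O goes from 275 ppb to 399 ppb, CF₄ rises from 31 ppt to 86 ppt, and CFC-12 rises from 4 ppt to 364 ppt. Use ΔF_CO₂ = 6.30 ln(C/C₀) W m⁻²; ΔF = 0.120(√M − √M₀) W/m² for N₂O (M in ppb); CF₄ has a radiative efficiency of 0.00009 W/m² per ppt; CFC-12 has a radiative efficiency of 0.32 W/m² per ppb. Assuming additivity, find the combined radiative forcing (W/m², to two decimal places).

ΔF = 7.07 W/m²

CO₂: 6.30 × ln(1406/498) = 6.30 × ln(2.82329) = 6.30 × 1.03790 = 6.5388 W/m².
N₂O: 0.120 × (√399 − √275) = 0.120 × (19.9750 − 16.5831) = 0.120 × 3.3919 = 0.4070 W/m².
CF₄: ΔF = 0.00009 × (86 − 31) = 0.00009 × 55 = 0.0050 W/m².
CFC-12: Δ = 364 − 4 = 360 ppt = 0.360 ppb; ΔF = 0.32 × 0.360 = 0.1152 W/m².
Total ΔF = 6.5388 + 0.4070 + 0.0050 + 0.1152 = 7.0660 W/m².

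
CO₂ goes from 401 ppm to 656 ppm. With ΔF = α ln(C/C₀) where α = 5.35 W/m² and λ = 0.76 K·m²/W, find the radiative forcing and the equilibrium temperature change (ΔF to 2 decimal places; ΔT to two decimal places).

ΔF = 2.63 W/m²; ΔT = 2.00 K

CO₂: 5.35 × ln(656/401) = 5.35 × ln(1.63591) = 5.35 × 0.49220 = 2.6333 W/m².
ΔT = λ ΔF = 0.76 × 2.63 = 1.9988 K.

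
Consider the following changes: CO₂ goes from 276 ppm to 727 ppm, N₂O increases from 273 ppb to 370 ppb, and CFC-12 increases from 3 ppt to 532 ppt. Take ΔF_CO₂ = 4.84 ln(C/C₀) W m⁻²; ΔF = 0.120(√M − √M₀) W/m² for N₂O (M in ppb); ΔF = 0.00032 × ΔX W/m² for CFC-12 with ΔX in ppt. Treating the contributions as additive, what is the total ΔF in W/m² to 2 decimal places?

CO₂: 4.84 × ln(727/276) = 4.84 × ln(2.63406) = 4.84 × 0.96853 = 4.6877 W/m².
N₂O: 0.120 × (√370 − √273) = 0.120 × (19.2354 − 16.5227) = 0.120 × 2.7127 = 0.3255 W/m².
CFC-12: ΔF = 0.00032 × (532 − 3) = 0.00032 × 529 = 0.1693 W/m².
Total ΔF = 4.6877 + 0.3255 + 0.1693 = 5.1825 W/m².

ΔF = 5.18 W/m²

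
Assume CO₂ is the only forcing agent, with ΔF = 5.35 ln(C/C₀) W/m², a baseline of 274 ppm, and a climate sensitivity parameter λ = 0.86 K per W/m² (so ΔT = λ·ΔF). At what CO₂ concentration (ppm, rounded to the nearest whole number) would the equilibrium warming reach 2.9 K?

C ≈ 515 ppm

Required forcing: ΔF = ΔT/λ = 2.9/0.86 = 3.3721 W/m².
Then ln(C/274) = ΔF/5.35 = 3.3721/5.35 = 0.63030.
So C = 274 × e^0.63030 = 274 × 1.87817 = 514.62 ppm.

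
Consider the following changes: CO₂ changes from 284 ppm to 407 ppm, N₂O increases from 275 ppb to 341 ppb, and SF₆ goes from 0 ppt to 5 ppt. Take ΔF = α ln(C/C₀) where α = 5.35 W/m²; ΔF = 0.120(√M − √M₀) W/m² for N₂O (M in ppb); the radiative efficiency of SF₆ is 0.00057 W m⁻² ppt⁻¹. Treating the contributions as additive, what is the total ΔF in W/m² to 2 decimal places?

ΔF = 2.15 W/m²

CO₂: 5.35 × ln(407/284) = 5.35 × ln(1.43310) = 5.35 × 0.35984 = 1.9251 W/m².
N₂O: 0.120 × (√341 − √275) = 0.120 × (18.4662 − 16.5831) = 0.120 × 1.8831 = 0.2260 W/m².
SF₆: ΔF = 0.00057 × (5 − 0) = 0.00057 × 5 = 0.0029 W/m².
Total ΔF = 1.9251 + 0.2260 + 0.0029 = 2.1540 W/m².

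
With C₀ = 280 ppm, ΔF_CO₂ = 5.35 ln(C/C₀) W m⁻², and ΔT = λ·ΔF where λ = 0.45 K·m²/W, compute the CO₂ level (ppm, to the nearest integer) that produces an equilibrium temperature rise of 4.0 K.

Required forcing: ΔF = ΔT/λ = 4.0/0.45 = 8.8889 W/m².
Then ln(C/280) = ΔF/5.35 = 8.8889/5.35 = 1.66148.
So C = 280 × e^1.66148 = 280 × 5.26710 = 1474.79 ppm.

C ≈ 1475 ppm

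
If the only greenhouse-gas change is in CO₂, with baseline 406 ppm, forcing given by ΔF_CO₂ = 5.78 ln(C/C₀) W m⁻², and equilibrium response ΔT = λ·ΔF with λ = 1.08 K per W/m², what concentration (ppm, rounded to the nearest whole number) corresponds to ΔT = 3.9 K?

Required forcing: ΔF = ΔT/λ = 3.9/1.08 = 3.6111 W/m².
Then ln(C/406) = ΔF/5.78 = 3.6111/5.78 = 0.62476.
So C = 406 × e^0.62476 = 406 × 1.86780 = 758.33 ppm.

C ≈ 758 ppm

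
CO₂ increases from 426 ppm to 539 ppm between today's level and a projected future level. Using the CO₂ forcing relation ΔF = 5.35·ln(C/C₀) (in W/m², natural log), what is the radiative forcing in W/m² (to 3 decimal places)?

CO₂: 5.35 × ln(539/426) = 5.35 × ln(1.26526) = 5.35 × 0.23528 = 1.2587 W/m².

ΔF = 1.259 W/m²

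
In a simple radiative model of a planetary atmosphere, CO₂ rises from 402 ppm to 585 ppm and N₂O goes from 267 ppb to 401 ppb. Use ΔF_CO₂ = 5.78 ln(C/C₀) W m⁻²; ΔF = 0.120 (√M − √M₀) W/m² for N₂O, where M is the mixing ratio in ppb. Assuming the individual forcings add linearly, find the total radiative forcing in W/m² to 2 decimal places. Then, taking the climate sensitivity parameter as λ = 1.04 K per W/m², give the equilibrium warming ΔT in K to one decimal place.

ΔF = 2.61 W/m²; ΔT = 2.7 K

CO₂: 5.78 × ln(585/402) = 5.78 × ln(1.45522) = 5.78 × 0.37516 = 2.1684 W/m².
N₂O: 0.120 × (√401 − √267) = 0.120 × (20.0250 − 16.3401) = 0.120 × 3.6849 = 0.4422 W/m².
Total ΔF = 2.1684 + 0.4422 = 2.6106 W/m².
ΔT = λ ΔF = 1.04 × 2.61 = 2.7144 K.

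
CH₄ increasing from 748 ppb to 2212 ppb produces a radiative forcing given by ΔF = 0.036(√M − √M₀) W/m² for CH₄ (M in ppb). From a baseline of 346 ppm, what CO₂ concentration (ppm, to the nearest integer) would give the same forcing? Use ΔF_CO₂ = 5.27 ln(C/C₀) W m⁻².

CH₄ forcing: 0.036 × (√2212 − √748) = 0.036 × (47.0319 − 27.3496) = 0.036 × 19.6823 = 0.70856 W/m².
Set 5.27 ln(C/346) = 0.70856: ln(C/346) = 0.70856/5.27 = 0.13445, so C = 346 × e^0.13445 = 346 × 1.14391 = 395.79 ppm.

C ≈ 396 ppm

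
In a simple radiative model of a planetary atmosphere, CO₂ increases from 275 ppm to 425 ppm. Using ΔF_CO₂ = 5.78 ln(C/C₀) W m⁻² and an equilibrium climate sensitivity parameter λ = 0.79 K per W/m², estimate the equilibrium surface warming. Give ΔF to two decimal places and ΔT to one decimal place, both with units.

ΔF = 2.52 W/m²; ΔT = 2.0 K

CO₂: 5.78 × ln(425/275) = 5.78 × ln(1.54545) = 5.78 × 0.43532 = 2.5161 W/m².
ΔT = λ ΔF = 0.79 × 2.52 = 1.9908 K.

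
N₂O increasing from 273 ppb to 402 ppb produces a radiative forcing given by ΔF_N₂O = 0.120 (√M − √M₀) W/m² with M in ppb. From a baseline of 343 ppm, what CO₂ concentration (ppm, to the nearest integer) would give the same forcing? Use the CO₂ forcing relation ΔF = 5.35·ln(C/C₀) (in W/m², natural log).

N₂O forcing: 0.120 × (√402 − √273) = 0.120 × (20.0499 − 16.5227) = 0.120 × 3.5272 = 0.42326 W/m².
Set 5.35 ln(C/343) = 0.42326: ln(C/343) = 0.42326/5.35 = 0.07911, so C = 343 × e^0.07911 = 343 × 1.08232 = 371.24 ppm.

C ≈ 371 ppm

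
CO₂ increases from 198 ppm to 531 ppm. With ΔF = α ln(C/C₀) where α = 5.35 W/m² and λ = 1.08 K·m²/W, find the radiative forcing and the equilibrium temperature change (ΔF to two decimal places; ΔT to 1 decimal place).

CO₂: 5.35 × ln(531/198) = 5.35 × ln(2.68182) = 5.35 × 0.98650 = 5.2778 W/m².
ΔT = λ ΔF = 1.08 × 5.28 = 5.7024 K.

ΔF = 5.28 W/m²; ΔT = 5.7 K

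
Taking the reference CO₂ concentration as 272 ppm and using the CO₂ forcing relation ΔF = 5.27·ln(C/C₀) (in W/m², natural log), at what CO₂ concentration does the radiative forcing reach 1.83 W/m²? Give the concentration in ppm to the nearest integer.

C ≈ 385 ppm

Set 5.27 ln(C/272) = 1.83, so ln(C/272) = 1.83/5.27 = 0.34725.
Then C/272 = e^0.34725 = 1.41517, giving C = 272 × 1.41517 = 384.93 ppm.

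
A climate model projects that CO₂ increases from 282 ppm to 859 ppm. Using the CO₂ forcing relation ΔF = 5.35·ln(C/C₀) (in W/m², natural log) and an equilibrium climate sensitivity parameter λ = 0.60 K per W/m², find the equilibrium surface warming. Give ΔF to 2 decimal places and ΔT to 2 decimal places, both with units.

CO₂: 5.35 × ln(859/282) = 5.35 × ln(3.04610) = 5.35 × 1.11386 = 5.9592 W/m².
ΔT = λ ΔF = 0.60 × 5.96 = 3.5760 K.

ΔF = 5.96 W/m²; ΔT = 3.58 K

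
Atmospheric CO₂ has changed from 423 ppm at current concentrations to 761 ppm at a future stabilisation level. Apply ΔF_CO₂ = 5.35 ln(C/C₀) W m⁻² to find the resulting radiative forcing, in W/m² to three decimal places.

ΔF = 3.142 W/m²

CO₂: 5.35 × ln(761/423) = 5.35 × ln(1.79905) = 5.35 × 0.58726 = 3.1418 W/m².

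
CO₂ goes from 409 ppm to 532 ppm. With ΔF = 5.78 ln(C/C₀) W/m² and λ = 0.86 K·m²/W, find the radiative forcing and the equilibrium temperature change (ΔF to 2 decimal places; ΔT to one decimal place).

CO₂: 5.78 × ln(532/409) = 5.78 × ln(1.30073) = 5.78 × 0.26293 = 1.5197 W/m².
ΔT = λ ΔF = 0.86 × 1.52 = 1.3072 K.

ΔF = 1.52 W/m²; ΔT = 1.3 K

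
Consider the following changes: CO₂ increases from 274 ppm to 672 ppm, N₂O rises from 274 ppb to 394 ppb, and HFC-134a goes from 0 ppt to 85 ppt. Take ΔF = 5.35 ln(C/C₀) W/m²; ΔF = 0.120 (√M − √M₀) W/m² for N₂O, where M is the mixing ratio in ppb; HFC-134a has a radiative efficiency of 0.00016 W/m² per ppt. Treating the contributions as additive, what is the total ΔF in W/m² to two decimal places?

ΔF = 5.21 W/m²

CO₂: 5.35 × ln(672/274) = 5.35 × ln(2.45255) = 5.35 × 0.89713 = 4.7996 W/m².
N₂O: 0.120 × (√394 − √274) = 0.120 × (19.8494 − 16.5529) = 0.120 × 3.2965 = 0.3956 W/m².
HFC-134a: ΔF = 0.00016 × (85 − 0) = 0.00016 × 85 = 0.0136 W/m².
Total ΔF = 4.7996 + 0.3956 + 0.0136 = 5.2088 W/m².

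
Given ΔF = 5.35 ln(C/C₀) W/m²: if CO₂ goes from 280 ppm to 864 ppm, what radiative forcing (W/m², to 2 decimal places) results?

CO₂: 5.35 × ln(864/280) = 5.35 × ln(3.08571) = 5.35 × 1.12678 = 6.0283 W/m².

ΔF = 6.03 W/m²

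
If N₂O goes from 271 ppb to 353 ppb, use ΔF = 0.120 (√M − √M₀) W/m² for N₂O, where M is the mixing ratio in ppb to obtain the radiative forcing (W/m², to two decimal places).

N₂O: 0.120 × (√353 − √271) = 0.120 × (18.7883 − 16.4621) = 0.120 × 2.3262 = 0.2791 W/m².

ΔF = 0.28 W/m²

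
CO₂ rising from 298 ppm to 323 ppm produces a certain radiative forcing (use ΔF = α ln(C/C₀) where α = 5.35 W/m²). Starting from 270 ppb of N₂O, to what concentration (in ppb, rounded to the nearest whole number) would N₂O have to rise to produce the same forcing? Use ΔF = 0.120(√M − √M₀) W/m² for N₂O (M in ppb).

CO₂ forcing: 5.35 × ln(323/298) = 5.35 × 0.080559 = 0.43099 W/m².
Set 0.120(√M − √270) = 0.43099: √M = 0.43099/0.120 + √270 = 3.5916 + 16.4317 = 20.0233.
M = (20.0233)² = 400.93 ppb.

M ≈ 401 ppb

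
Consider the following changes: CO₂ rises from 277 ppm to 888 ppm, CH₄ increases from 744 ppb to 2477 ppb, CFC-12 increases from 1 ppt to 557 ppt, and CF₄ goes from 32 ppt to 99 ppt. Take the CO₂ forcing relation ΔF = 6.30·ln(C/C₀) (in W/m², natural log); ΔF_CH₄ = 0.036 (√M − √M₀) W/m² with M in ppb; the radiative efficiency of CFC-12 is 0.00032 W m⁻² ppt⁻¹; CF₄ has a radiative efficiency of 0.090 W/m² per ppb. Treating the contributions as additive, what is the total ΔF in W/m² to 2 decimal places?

CO₂: 6.30 × ln(888/277) = 6.30 × ln(3.20578) = 6.30 × 1.16496 = 7.3392 W/m².
CH₄: 0.036 × (√2477 − √744) = 0.036 × (49.7695 − 27.2764) = 0.036 × 22.4931 = 0.8098 W/m².
CFC-12: ΔF = 0.00032 × (557 − 1) = 0.00032 × 556 = 0.1779 W/m².
CF₄: Δ = 99 − 32 = 67 ppt = 0.067 ppb; ΔF = 0.090 × 0.067 = 0.0060 W/m².
Total ΔF = 7.3392 + 0.8098 + 0.1779 + 0.0060 = 8.3329 W/m².

ΔF = 8.33 W/m²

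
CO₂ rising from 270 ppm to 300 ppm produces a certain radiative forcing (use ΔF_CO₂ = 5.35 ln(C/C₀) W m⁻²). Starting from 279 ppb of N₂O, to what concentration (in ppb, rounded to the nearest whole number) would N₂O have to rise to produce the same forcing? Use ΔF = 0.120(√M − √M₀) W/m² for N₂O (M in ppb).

CO₂ forcing: 5.35 × ln(300/270) = 5.35 × 0.105361 = 0.56368 W/m².
Set 0.120(√M − √279) = 0.56368: √M = 0.56368/0.120 + √279 = 4.6973 + 16.7033 = 21.4006.
M = (21.4006)² = 457.99 ppb.

M ≈ 458 ppb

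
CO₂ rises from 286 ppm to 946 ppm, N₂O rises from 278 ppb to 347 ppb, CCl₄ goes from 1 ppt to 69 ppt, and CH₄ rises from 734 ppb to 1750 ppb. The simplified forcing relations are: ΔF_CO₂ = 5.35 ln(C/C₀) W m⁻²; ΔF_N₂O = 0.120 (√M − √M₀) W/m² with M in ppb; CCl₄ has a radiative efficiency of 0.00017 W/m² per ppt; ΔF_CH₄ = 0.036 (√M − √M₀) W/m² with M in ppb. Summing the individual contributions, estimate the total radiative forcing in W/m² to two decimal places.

CO₂: 5.35 × ln(946/286) = 5.35 × ln(3.30769) = 5.35 × 1.19625 = 6.3999 W/m².
N₂O: 0.120 × (√347 − √278) = 0.120 × (18.6279 − 16.6733) = 0.120 × 1.9546 = 0.2346 W/m².
CCl₄: ΔF = 0.00017 × (69 − 1) = 0.00017 × 68 = 0.0116 W/m².
CH₄: 0.036 × (√1750 − √734) = 0.036 × (41.8330 − 27.0924) = 0.036 × 14.7406 = 0.5307 W/m².
Total ΔF = 6.3999 + 0.2346 + 0.0116 + 0.5307 = 7.1768 W/m².

ΔF = 7.18 W/m²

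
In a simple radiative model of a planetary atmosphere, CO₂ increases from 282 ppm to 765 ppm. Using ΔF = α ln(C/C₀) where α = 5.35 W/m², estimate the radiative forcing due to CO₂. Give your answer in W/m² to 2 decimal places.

ΔF = 5.34 W/m²

CO₂: 5.35 × ln(765/282) = 5.35 × ln(2.71277) = 5.35 × 0.99797 = 5.3391 W/m².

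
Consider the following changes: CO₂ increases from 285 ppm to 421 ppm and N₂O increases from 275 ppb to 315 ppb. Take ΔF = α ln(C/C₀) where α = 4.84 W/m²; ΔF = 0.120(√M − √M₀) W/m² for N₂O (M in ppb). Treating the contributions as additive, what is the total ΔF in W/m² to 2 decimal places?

CO₂: 4.84 × ln(421/285) = 4.84 × ln(1.47719) = 4.84 × 0.39014 = 1.8883 W/m².
N₂O: 0.120 × (√315 − √275) = 0.120 × (17.7482 − 16.5831) = 0.120 × 1.1651 = 0.1398 W/m².
Total ΔF = 1.8883 + 0.1398 = 2.0281 W/m².

ΔF = 2.03 W/m²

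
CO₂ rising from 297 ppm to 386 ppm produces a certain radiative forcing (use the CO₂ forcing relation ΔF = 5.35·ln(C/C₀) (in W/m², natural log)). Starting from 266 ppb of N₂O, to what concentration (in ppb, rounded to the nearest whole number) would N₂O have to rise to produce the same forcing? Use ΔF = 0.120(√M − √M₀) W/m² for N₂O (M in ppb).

M ≈ 784 ppb

CO₂ forcing: 5.35 × ln(386/297) = 5.35 × 0.262105 = 1.40226 W/m².
Set 0.120(√M − √266) = 1.40226: √M = 1.40226/0.120 + √266 = 11.6855 + 16.3095 = 27.9950.
M = (27.9950)² = 783.72 ppb.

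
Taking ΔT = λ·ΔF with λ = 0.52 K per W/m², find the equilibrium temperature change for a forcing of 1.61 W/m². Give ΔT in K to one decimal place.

ΔT = λ ΔF = 0.52 × 1.61 = 0.8372 K.

ΔT = 0.8 K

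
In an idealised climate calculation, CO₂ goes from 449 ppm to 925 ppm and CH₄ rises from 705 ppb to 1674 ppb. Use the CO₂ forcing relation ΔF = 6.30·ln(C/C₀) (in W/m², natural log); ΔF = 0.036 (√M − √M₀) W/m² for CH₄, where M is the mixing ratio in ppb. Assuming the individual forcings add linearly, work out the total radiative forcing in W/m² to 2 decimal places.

ΔF = 5.07 W/m²

CO₂: 6.30 × ln(925/449) = 6.30 × ln(2.06013) = 6.30 × 0.72277 = 4.5535 W/m².
CH₄: 0.036 × (√1674 − √705) = 0.036 × (40.9145 − 26.5518) = 0.036 × 14.3627 = 0.5171 W/m².
Total ΔF = 4.5535 + 0.5171 = 5.0706 W/m².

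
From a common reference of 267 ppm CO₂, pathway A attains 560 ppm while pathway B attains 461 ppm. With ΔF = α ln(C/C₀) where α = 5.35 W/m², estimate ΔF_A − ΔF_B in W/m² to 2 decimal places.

ΔF_A = 5.35 ln(560/267) = 5.35 × 0.74069 = 3.9627 W/m².
ΔF_B = 5.35 ln(461/267) = 5.35 × 0.54615 = 2.9219 W/m².
Difference: 3.9627 − 2.9219 = 1.0408 W/m².

ΔF_A − ΔF_B = 1.04 W/m²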